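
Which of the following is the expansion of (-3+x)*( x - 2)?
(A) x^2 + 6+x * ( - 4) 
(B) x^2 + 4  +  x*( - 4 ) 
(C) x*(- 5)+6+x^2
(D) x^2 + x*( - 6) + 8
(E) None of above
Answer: C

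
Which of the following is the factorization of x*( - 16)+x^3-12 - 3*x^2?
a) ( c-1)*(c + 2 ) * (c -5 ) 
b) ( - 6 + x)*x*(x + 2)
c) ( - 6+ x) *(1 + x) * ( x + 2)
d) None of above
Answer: c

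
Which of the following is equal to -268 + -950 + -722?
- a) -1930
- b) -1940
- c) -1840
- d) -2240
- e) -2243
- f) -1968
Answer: b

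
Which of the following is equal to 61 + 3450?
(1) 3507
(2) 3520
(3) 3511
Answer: 3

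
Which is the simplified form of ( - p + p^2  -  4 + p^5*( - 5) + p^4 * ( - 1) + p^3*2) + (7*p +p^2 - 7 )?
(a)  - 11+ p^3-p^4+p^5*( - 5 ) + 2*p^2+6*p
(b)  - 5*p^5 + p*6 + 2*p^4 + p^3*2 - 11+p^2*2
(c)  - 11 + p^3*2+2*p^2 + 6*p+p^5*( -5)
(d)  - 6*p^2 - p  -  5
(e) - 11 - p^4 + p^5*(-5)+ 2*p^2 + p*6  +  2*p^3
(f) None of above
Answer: e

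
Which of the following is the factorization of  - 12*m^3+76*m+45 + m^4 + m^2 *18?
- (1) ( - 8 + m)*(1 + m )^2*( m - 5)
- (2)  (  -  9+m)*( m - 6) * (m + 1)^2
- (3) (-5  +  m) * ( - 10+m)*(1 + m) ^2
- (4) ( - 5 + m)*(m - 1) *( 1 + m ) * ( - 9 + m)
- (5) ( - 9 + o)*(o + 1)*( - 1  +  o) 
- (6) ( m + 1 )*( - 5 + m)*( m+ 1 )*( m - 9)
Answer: 6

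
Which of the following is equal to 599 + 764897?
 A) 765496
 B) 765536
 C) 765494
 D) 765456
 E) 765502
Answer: A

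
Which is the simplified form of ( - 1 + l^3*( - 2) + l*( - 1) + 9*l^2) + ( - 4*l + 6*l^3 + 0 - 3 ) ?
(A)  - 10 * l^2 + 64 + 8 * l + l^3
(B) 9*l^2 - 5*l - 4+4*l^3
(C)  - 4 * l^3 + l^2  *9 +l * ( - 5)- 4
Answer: B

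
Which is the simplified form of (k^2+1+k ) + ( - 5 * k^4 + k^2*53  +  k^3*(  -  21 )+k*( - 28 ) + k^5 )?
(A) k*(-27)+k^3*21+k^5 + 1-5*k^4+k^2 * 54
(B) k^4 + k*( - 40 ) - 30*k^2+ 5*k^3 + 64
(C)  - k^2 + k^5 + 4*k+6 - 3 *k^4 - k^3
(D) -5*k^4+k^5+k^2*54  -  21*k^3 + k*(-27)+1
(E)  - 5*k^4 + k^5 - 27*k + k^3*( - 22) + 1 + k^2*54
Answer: D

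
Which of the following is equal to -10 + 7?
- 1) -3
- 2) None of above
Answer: 1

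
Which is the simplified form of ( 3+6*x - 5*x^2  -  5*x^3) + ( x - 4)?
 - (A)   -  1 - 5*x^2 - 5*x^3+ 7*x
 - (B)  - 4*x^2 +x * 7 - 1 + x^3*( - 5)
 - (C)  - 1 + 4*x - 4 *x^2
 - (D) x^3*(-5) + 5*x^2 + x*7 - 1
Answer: A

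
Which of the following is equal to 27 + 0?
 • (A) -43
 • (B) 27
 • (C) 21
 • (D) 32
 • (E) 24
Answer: B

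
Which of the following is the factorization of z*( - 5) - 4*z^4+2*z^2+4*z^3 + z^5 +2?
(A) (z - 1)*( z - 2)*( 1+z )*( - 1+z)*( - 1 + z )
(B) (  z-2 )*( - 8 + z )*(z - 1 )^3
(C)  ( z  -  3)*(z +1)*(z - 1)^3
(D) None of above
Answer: A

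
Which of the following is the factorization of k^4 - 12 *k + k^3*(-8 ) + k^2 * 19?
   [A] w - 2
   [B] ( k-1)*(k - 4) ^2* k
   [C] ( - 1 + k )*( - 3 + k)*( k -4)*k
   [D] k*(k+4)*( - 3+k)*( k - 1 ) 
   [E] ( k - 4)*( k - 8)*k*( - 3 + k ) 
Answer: C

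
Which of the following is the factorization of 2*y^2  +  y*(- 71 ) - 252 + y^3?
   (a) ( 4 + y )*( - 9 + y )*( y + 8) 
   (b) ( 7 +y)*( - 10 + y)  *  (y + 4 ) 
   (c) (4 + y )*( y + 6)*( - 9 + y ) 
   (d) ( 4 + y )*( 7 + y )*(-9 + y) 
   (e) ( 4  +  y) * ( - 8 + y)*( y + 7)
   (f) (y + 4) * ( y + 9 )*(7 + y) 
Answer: d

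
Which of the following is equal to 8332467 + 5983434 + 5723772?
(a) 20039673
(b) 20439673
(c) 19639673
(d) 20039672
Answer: a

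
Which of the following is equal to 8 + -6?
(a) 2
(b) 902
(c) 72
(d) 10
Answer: a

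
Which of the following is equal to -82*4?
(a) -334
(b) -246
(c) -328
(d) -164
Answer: c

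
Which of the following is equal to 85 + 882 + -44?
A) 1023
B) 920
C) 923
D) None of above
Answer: C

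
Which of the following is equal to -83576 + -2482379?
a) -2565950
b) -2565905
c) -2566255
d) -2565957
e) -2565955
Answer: e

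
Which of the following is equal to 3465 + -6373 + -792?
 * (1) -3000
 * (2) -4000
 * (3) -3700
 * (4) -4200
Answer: 3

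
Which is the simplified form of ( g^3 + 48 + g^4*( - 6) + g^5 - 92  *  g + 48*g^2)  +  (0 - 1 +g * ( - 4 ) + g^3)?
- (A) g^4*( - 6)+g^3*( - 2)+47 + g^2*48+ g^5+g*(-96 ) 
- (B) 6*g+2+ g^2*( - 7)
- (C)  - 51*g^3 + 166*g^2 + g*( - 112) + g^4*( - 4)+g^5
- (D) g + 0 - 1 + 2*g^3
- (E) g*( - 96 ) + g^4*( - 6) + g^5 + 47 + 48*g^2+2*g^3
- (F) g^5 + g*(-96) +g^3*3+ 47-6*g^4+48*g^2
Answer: E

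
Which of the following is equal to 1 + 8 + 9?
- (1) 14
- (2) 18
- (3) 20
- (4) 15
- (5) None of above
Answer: 2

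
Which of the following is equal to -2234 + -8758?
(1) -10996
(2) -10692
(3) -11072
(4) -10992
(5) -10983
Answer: 4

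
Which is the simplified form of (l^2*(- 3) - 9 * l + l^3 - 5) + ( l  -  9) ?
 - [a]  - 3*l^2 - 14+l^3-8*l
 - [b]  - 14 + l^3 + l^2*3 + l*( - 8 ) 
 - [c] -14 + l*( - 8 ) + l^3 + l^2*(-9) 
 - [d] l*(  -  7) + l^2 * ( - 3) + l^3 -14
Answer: a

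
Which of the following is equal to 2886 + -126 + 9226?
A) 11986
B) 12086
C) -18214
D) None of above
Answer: A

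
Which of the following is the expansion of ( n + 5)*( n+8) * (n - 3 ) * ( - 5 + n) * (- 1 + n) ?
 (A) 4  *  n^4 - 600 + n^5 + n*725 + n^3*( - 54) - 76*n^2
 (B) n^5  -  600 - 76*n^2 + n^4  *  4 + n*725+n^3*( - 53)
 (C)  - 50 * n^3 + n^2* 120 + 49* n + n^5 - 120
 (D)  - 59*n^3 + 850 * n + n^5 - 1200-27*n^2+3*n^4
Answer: A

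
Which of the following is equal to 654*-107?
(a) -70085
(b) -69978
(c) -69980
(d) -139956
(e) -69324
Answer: b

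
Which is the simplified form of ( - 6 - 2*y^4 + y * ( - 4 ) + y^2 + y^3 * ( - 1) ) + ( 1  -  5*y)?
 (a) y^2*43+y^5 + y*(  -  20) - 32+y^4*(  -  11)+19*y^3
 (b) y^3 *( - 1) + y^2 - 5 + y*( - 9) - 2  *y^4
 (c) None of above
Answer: b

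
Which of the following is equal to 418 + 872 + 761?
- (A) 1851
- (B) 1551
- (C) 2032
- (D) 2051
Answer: D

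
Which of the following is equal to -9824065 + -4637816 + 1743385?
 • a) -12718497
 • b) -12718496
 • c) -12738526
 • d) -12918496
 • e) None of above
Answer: b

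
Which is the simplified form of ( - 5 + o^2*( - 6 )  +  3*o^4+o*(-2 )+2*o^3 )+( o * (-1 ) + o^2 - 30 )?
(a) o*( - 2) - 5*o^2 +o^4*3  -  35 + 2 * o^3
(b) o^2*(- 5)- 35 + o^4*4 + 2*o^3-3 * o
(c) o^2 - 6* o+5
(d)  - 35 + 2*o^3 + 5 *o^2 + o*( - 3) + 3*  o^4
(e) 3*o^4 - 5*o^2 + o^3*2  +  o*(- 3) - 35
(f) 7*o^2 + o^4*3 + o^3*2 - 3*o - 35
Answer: e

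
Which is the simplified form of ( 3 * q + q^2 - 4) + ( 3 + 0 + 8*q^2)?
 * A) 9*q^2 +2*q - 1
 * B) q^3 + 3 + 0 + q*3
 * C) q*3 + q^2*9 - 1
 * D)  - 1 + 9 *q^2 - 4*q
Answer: C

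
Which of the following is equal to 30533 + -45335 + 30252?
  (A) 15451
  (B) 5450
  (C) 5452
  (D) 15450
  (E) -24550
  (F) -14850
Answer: D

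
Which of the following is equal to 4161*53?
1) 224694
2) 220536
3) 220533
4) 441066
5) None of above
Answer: 3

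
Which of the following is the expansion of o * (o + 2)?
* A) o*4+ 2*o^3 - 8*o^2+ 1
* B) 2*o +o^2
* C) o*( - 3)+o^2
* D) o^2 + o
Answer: B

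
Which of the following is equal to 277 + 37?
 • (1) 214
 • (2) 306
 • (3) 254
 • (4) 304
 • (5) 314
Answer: 5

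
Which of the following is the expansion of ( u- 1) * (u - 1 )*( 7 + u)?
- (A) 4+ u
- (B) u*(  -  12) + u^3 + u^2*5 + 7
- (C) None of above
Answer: C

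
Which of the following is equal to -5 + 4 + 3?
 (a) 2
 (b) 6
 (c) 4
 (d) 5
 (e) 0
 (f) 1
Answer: a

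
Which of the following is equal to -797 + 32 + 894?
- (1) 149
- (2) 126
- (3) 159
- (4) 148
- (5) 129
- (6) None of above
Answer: 5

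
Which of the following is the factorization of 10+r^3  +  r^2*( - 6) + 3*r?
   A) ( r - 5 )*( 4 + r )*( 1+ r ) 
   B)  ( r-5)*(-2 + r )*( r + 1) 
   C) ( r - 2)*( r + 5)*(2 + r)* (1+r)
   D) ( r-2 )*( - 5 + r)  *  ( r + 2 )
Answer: B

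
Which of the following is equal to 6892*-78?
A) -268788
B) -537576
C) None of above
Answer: B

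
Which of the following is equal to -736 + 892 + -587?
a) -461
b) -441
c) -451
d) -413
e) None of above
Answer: e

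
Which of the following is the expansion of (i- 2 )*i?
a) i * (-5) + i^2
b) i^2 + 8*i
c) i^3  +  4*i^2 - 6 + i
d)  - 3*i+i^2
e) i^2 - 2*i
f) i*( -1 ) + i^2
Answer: e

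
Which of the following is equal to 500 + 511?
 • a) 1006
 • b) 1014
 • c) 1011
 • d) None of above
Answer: c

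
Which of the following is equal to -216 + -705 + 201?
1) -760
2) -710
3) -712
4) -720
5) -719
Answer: 4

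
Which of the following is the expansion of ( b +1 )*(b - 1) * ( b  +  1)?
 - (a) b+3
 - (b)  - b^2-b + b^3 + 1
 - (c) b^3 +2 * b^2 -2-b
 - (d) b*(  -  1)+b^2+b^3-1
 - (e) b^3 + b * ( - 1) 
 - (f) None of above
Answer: d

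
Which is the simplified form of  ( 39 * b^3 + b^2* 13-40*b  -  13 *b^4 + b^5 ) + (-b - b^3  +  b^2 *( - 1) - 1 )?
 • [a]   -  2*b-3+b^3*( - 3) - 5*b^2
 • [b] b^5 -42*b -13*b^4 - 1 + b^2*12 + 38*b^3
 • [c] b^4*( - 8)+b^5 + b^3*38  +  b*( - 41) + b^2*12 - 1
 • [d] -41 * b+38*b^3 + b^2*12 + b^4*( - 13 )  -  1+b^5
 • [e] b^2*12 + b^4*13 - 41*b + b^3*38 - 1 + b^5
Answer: d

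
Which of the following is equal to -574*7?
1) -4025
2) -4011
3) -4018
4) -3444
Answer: 3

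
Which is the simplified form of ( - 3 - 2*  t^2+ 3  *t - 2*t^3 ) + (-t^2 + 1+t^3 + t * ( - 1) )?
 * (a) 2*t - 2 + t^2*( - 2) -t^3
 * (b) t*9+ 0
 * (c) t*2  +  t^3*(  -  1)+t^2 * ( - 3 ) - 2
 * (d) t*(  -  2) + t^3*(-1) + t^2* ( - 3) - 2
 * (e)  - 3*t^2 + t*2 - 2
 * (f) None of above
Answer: c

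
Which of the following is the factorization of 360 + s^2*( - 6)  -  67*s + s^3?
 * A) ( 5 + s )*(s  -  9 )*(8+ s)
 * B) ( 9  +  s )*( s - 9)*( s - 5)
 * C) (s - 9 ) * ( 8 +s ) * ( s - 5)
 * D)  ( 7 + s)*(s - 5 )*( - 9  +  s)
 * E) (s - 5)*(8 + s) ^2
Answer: C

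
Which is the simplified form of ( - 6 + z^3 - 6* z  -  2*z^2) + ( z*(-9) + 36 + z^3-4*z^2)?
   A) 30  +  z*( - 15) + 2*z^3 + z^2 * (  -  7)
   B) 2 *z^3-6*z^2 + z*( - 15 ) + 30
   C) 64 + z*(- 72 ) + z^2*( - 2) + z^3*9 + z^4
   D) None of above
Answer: B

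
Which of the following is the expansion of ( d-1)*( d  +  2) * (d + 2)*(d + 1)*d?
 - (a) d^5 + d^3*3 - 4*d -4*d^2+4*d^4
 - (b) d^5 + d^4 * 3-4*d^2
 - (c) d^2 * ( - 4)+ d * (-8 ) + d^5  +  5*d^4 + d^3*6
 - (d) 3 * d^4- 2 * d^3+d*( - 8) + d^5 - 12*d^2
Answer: a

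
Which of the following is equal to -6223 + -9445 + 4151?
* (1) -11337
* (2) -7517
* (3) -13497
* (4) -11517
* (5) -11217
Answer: 4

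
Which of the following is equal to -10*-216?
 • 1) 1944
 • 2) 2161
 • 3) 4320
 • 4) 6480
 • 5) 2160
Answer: 5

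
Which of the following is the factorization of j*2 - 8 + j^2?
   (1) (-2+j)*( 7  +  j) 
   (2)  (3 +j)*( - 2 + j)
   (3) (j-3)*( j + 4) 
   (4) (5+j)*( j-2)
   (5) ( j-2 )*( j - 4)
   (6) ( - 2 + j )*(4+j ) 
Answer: 6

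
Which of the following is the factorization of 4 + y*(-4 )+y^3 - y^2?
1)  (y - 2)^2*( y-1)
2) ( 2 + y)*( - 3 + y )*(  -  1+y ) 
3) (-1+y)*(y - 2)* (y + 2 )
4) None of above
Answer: 3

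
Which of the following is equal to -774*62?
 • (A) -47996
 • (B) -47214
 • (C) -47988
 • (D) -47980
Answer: C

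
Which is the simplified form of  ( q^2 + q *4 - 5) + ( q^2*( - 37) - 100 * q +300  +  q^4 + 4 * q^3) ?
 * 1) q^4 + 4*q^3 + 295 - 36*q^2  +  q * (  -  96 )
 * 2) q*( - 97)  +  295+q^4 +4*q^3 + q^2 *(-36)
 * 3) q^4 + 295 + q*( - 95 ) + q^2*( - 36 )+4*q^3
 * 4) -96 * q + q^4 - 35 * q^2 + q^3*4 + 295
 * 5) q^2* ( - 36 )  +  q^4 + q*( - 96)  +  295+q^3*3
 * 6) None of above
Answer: 1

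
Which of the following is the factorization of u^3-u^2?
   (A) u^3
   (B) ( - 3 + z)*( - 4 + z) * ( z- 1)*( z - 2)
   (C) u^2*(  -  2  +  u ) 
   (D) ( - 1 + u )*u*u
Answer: D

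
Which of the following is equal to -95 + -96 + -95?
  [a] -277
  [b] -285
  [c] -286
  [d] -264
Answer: c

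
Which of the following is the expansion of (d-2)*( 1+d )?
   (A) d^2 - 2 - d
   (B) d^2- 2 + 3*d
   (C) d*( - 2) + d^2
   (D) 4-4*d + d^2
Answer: A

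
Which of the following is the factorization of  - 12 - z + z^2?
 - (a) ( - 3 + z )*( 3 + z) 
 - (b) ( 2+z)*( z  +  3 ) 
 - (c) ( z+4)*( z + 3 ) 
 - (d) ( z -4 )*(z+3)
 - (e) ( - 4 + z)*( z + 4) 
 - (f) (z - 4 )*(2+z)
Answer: d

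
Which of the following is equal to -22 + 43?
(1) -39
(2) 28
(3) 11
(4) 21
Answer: 4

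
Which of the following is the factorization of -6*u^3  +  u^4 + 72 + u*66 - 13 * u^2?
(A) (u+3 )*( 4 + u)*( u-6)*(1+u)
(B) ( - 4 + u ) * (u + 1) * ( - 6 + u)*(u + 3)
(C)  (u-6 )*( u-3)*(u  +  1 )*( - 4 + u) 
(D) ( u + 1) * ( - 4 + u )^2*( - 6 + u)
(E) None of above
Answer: B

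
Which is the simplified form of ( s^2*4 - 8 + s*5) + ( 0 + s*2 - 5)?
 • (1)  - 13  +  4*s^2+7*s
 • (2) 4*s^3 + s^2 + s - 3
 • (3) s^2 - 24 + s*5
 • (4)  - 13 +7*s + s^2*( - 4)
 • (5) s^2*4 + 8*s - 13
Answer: 1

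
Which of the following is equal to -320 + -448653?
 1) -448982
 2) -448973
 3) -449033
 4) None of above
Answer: 2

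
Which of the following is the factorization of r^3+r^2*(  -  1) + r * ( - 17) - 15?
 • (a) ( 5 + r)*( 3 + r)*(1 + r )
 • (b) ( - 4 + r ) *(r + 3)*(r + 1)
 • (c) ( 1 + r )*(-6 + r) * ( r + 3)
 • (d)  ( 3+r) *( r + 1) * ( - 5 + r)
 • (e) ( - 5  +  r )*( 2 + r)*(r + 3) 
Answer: d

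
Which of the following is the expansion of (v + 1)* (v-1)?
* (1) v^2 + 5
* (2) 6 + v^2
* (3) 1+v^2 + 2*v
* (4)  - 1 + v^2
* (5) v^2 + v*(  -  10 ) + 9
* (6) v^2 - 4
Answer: 4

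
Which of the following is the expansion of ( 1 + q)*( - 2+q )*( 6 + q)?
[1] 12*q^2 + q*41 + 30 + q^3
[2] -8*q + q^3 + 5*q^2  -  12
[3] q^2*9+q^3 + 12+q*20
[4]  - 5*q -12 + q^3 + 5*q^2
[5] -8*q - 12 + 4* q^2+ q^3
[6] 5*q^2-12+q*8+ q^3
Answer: 2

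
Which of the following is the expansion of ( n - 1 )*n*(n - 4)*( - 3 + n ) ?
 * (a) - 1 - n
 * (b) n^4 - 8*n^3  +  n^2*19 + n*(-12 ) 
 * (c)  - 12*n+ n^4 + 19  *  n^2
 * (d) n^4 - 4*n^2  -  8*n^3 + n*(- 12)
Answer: b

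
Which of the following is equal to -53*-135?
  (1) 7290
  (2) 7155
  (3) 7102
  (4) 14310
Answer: 2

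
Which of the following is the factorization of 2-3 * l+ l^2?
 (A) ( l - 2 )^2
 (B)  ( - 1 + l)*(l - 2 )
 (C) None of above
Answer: B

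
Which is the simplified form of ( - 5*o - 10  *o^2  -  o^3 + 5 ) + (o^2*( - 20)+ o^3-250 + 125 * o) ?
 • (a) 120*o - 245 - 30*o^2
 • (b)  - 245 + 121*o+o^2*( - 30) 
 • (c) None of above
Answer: a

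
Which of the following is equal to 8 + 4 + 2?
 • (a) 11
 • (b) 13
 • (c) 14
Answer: c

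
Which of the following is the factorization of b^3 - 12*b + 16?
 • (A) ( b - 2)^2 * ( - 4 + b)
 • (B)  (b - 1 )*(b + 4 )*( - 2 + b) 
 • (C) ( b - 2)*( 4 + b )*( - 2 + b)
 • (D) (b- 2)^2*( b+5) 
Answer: C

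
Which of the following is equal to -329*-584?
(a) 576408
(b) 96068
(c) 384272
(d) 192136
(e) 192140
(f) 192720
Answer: d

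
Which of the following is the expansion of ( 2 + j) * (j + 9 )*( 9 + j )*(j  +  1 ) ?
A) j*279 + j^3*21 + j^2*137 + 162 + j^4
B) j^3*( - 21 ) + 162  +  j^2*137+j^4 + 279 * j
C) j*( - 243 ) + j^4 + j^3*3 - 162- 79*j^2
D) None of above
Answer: A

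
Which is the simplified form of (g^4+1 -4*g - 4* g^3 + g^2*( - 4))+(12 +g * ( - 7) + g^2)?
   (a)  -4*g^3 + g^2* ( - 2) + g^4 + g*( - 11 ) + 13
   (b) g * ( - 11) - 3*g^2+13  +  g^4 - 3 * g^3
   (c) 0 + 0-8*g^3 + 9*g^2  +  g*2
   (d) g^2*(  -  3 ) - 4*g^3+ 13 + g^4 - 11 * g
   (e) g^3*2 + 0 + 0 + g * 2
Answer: d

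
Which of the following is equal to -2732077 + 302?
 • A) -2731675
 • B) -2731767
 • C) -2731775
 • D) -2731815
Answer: C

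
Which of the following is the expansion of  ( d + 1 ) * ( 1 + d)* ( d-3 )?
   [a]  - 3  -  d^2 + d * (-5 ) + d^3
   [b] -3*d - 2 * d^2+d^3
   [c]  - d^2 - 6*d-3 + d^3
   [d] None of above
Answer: a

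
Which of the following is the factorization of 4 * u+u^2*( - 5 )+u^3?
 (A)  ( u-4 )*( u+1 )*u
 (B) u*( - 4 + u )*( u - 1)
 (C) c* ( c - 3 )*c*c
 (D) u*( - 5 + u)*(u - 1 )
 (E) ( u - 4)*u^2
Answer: B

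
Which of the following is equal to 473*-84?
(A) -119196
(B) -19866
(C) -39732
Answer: C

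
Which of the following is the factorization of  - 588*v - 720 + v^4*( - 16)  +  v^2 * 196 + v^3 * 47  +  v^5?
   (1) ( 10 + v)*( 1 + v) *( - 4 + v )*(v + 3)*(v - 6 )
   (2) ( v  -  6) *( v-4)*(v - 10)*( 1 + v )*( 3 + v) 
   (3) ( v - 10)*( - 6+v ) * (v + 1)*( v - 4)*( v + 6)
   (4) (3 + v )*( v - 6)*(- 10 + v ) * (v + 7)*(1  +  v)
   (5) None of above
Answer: 2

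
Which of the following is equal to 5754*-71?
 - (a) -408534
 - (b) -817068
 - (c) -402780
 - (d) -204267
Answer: a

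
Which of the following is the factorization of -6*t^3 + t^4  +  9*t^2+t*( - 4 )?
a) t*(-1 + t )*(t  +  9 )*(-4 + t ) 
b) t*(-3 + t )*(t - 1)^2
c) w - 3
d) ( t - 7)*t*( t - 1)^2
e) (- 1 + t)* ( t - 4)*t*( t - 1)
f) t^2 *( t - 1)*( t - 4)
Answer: e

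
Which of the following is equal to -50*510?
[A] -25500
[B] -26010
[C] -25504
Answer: A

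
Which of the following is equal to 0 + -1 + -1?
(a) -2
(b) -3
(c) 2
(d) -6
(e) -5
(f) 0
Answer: a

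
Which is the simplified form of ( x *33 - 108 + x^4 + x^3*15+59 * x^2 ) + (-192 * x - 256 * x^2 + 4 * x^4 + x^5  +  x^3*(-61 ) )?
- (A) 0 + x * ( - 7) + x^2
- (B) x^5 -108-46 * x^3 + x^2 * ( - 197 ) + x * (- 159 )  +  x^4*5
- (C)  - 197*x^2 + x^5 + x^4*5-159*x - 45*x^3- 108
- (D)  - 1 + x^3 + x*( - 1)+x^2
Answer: B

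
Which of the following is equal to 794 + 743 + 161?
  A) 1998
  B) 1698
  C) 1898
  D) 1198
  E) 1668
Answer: B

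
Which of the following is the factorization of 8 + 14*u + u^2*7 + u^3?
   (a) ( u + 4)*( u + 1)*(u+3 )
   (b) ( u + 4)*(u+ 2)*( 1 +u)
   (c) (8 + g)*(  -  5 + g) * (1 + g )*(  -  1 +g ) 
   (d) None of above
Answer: b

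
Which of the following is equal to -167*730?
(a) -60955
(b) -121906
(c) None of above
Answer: c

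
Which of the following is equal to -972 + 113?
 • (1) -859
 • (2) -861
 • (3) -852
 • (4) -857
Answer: 1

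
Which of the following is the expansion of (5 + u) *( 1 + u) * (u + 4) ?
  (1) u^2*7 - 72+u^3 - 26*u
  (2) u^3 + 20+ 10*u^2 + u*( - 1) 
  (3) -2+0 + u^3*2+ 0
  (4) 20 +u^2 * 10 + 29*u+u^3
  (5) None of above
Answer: 4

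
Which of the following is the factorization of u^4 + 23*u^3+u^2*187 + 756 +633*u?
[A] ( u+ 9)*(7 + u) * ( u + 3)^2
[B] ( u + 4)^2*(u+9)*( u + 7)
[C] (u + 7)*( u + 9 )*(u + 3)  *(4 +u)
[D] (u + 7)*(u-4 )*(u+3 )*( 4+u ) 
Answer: C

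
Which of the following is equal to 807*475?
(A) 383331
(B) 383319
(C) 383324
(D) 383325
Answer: D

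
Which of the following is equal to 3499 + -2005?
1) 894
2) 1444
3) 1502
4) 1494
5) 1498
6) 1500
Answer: 4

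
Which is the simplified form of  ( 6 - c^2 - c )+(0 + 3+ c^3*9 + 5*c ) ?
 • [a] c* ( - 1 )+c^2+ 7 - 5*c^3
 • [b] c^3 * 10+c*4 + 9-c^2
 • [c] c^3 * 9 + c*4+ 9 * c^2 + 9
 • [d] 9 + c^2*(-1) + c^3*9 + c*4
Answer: d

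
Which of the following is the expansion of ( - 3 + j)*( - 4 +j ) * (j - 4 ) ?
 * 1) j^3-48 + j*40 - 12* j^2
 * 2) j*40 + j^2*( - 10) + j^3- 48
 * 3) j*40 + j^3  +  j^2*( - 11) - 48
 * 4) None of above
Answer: 3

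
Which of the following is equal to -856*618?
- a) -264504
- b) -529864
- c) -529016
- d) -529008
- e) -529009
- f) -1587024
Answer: d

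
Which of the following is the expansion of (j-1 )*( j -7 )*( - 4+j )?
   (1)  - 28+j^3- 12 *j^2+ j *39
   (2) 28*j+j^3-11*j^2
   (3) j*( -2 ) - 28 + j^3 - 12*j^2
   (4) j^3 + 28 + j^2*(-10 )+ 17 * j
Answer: 1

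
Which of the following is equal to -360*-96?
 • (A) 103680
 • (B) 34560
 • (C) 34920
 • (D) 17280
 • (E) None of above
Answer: B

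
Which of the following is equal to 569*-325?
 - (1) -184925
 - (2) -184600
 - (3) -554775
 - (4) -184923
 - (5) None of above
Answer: 1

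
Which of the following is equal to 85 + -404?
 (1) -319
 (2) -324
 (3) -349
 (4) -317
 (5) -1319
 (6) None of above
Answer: 1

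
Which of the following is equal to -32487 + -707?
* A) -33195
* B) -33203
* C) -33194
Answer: C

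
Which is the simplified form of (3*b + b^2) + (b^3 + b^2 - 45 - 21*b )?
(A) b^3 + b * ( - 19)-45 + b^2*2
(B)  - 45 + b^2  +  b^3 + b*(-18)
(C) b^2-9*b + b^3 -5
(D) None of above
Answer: D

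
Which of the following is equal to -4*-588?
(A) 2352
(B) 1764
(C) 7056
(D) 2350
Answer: A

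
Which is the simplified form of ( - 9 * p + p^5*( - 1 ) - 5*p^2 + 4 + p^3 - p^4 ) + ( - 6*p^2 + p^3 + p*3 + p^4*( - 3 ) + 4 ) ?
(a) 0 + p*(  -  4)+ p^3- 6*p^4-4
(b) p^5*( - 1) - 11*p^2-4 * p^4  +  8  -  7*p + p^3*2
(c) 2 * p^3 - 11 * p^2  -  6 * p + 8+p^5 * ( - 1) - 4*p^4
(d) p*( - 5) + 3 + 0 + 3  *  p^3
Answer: c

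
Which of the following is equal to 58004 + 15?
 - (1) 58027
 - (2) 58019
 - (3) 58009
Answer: 2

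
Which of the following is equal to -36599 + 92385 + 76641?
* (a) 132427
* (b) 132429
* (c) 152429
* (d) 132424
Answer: a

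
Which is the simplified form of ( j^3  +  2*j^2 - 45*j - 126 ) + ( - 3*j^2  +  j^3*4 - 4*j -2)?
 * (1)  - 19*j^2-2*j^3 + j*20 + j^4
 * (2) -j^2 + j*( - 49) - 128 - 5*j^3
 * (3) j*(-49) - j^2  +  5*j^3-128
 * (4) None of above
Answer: 3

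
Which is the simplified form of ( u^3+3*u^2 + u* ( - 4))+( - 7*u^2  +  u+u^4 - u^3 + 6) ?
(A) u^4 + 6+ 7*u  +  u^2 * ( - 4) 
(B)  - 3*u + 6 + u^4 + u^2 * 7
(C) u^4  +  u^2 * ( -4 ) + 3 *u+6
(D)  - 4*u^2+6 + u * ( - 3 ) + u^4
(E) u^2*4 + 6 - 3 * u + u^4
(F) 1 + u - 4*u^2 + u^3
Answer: D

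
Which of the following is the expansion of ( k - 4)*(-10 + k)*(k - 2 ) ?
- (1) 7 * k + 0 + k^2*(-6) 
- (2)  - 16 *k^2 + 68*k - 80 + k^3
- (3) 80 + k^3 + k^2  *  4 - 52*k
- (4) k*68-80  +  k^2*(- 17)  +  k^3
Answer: 2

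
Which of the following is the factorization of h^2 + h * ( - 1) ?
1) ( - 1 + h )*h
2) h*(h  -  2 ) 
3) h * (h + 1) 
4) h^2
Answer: 1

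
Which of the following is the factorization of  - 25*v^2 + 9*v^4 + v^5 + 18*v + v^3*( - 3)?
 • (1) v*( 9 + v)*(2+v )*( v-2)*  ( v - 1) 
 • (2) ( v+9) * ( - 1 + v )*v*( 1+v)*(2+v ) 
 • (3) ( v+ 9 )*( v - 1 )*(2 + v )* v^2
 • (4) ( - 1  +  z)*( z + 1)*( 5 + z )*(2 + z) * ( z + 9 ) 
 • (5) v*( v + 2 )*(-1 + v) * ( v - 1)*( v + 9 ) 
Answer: 5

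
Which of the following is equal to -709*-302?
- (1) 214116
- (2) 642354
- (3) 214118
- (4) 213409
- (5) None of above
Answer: 3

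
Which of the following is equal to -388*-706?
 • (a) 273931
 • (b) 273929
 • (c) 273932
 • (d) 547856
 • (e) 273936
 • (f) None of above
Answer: f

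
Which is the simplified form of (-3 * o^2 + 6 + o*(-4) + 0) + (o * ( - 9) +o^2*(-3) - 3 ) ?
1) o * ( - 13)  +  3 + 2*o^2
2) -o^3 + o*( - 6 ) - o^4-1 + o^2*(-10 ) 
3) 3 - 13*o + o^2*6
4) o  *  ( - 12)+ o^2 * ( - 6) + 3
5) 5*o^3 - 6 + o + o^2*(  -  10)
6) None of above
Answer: 6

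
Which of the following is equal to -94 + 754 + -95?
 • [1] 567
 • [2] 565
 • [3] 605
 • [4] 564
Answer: 2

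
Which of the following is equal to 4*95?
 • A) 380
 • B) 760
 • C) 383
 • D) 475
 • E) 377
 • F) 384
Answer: A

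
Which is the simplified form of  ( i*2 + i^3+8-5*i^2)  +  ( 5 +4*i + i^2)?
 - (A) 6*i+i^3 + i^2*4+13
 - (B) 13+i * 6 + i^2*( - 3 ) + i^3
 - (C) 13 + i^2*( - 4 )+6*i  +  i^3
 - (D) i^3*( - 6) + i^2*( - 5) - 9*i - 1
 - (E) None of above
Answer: C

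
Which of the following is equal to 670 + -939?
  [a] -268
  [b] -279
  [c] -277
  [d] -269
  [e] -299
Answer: d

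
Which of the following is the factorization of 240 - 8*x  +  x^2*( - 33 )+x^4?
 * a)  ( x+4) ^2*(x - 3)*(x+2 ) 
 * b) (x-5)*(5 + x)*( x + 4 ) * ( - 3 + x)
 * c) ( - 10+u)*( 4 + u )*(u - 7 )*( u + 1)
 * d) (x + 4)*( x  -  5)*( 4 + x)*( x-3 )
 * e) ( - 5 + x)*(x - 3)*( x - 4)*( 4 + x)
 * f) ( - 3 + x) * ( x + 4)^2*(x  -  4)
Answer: d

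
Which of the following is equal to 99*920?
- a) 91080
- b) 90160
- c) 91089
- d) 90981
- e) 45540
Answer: a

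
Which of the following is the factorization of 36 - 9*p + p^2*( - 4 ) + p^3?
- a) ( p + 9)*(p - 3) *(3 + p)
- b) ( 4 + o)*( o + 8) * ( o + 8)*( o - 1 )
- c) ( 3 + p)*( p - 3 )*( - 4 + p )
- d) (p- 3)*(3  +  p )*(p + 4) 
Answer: c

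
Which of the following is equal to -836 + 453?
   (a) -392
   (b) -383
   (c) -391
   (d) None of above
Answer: b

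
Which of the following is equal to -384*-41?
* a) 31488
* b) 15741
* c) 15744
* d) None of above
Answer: c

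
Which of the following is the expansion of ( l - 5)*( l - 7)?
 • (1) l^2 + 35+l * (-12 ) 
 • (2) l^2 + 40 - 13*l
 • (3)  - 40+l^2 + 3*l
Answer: 1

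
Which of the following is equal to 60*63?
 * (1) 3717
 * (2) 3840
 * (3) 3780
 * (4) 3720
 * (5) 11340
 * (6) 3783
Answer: 3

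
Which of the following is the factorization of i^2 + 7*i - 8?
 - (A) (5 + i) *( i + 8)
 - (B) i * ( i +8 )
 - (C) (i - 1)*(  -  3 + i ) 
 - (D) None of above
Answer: D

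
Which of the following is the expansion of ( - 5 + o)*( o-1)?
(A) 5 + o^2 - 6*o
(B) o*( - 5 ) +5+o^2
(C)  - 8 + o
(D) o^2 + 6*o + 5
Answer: A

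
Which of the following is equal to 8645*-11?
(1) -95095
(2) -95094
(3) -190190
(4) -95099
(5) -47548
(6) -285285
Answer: 1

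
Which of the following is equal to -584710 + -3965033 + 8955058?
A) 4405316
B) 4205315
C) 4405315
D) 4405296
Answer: C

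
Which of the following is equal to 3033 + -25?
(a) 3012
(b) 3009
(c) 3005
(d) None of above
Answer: d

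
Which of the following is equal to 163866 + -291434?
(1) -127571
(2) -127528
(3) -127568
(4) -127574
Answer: 3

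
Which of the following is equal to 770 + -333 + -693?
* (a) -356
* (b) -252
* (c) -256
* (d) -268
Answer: c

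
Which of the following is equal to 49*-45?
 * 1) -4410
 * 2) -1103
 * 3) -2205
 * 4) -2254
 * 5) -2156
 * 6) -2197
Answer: 3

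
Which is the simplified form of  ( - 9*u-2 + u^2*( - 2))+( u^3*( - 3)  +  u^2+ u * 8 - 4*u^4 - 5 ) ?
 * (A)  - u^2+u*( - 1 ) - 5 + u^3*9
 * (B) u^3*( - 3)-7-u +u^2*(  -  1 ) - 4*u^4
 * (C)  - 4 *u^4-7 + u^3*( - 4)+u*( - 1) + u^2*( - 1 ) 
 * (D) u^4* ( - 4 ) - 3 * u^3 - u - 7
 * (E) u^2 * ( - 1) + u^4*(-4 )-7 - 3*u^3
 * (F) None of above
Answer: B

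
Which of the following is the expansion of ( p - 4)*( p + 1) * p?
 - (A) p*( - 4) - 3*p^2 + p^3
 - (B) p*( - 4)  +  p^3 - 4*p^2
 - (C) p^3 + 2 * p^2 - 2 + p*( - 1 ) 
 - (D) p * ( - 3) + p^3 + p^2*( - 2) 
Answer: A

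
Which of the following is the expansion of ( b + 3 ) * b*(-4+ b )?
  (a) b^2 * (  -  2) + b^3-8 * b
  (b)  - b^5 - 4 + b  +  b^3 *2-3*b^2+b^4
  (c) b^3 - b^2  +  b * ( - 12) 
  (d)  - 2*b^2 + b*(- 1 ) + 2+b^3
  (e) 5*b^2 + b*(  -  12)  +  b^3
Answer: c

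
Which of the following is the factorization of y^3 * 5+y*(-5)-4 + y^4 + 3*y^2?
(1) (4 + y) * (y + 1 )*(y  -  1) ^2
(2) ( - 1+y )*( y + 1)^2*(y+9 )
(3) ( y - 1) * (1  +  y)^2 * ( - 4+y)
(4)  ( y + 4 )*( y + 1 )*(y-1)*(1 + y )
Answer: 4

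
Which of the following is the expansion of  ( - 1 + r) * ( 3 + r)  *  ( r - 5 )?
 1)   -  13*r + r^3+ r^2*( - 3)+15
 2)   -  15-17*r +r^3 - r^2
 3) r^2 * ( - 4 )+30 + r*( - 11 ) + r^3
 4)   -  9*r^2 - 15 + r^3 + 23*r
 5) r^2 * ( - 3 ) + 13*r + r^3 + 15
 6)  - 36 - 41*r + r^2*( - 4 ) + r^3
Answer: 1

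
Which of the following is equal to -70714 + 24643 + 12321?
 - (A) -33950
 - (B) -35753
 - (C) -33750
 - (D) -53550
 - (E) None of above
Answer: C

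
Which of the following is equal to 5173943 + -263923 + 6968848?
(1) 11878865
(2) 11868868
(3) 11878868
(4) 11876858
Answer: 3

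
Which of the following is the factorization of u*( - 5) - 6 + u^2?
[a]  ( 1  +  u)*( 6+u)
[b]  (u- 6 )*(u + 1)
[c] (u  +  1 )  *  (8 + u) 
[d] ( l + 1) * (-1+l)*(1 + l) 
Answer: b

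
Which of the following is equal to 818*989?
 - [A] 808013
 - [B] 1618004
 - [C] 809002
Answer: C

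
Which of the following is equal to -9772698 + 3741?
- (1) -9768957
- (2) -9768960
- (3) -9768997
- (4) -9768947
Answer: 1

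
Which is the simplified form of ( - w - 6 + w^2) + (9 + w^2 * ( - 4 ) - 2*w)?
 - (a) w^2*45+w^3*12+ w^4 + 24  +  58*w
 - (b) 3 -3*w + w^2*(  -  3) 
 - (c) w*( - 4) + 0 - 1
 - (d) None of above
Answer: b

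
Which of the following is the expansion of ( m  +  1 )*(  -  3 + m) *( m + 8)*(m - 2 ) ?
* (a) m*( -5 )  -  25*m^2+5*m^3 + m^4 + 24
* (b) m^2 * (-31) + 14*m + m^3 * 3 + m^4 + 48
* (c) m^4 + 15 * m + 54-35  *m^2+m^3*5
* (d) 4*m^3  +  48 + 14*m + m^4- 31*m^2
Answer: d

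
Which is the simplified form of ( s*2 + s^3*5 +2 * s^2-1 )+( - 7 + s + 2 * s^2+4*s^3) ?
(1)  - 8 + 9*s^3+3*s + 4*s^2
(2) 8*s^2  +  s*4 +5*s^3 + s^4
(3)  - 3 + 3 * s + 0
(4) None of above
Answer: 1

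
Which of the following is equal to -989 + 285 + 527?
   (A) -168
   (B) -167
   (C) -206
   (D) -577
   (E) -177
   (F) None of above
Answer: E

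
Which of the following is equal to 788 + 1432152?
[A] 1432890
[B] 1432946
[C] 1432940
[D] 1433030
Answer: C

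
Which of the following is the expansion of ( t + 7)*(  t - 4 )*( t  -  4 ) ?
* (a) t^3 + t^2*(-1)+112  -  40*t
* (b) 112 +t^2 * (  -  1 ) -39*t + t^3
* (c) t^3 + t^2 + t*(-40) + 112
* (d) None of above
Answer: a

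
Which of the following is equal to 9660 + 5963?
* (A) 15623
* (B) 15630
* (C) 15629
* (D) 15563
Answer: A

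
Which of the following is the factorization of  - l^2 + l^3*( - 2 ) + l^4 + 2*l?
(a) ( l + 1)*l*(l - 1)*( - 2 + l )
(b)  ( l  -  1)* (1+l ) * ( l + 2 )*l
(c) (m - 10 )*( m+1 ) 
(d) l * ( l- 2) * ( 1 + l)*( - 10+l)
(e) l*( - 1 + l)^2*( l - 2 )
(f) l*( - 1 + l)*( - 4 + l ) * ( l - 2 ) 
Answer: a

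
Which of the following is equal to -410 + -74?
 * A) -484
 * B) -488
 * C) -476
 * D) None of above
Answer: A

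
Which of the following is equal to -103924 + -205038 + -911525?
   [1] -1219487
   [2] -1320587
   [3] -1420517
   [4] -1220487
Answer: 4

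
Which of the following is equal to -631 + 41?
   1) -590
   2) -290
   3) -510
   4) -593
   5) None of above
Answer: 1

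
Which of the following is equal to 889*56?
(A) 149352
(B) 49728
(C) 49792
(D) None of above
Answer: D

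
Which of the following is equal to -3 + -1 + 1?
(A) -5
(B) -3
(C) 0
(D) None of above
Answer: B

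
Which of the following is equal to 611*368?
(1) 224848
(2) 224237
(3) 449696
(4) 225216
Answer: 1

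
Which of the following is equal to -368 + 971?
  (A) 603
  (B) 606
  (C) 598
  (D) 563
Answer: A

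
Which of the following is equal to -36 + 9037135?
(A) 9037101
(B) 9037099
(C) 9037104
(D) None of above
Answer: B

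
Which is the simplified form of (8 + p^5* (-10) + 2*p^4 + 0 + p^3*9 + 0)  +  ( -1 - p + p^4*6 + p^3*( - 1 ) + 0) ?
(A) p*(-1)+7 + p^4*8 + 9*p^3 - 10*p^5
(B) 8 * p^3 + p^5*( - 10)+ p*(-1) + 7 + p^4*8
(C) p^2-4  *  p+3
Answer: B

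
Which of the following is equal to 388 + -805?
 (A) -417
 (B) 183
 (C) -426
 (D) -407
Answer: A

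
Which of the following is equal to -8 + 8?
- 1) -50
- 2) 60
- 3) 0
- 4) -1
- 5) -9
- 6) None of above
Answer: 3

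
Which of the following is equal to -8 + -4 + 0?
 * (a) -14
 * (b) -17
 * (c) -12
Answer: c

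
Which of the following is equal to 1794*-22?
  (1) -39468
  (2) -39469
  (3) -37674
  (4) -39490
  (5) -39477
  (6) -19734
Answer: 1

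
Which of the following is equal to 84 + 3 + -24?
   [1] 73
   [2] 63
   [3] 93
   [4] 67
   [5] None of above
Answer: 2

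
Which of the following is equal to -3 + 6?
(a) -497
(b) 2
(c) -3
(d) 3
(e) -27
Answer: d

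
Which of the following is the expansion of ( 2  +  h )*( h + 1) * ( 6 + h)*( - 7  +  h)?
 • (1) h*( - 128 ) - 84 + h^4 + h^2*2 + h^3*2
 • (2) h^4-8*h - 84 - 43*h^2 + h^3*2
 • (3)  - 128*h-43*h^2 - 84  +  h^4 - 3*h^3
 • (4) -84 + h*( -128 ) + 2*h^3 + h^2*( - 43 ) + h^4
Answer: 4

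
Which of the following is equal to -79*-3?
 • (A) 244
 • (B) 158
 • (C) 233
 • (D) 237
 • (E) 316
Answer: D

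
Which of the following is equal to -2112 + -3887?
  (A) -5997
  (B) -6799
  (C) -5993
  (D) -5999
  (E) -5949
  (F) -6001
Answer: D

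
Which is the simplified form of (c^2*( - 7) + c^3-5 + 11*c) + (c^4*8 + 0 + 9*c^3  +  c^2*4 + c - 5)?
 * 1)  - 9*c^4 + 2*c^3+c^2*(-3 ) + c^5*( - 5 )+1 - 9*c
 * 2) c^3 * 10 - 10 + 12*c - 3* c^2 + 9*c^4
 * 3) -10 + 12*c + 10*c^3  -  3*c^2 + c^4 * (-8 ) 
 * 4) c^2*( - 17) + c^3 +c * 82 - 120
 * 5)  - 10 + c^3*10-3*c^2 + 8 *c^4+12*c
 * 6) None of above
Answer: 5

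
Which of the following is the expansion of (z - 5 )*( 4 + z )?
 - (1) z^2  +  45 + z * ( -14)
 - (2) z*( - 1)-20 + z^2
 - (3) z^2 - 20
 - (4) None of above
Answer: 2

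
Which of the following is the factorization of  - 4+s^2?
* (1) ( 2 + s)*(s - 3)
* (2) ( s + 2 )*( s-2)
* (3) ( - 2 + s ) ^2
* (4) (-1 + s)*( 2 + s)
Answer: 2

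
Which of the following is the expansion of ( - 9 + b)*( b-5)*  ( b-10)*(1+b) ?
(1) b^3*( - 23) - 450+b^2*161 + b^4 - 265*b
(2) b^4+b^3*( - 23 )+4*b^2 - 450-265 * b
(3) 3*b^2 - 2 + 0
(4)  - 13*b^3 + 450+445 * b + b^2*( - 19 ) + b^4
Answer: 1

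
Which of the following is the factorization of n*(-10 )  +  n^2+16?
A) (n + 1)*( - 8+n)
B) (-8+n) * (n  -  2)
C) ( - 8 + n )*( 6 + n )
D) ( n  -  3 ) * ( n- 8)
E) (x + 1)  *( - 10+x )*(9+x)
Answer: B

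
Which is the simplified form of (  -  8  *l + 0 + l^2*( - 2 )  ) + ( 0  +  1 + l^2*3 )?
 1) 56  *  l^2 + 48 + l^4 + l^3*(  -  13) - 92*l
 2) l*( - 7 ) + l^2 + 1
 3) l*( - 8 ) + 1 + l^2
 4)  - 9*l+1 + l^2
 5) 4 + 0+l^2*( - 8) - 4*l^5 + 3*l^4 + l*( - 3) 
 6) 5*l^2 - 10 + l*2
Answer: 3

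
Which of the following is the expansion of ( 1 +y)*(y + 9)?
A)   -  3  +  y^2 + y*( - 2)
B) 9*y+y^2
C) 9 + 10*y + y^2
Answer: C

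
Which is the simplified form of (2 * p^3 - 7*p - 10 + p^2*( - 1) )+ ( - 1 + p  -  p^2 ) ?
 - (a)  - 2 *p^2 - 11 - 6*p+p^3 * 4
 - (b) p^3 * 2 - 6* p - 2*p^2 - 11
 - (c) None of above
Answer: b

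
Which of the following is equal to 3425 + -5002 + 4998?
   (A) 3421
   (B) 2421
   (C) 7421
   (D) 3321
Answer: A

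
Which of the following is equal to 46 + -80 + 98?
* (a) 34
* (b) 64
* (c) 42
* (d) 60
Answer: b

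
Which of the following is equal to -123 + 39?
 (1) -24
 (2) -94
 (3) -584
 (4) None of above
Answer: 4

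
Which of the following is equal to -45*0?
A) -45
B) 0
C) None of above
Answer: B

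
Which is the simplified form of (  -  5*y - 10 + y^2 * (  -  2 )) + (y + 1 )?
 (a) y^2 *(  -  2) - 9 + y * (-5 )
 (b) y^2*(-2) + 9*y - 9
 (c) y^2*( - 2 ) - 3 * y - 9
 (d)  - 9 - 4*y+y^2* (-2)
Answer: d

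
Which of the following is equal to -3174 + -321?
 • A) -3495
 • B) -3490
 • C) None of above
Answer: A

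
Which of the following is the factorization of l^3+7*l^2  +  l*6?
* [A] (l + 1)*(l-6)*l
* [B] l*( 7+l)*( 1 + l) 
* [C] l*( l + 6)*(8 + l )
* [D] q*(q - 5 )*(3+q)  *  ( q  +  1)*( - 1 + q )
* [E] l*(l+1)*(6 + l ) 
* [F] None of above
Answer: E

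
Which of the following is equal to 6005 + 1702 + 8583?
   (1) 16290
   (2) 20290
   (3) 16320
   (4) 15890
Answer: 1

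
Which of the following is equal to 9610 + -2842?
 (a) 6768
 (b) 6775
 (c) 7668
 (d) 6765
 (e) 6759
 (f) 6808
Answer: a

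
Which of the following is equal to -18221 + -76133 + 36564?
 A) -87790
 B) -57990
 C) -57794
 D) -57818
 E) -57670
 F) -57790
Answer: F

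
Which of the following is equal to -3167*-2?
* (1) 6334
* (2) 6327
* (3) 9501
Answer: 1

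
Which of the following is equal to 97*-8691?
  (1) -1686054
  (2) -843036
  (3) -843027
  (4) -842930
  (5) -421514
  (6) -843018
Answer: 3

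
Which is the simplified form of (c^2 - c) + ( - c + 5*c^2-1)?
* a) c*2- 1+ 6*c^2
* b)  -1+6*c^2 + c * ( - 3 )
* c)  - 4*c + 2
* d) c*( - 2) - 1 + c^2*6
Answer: d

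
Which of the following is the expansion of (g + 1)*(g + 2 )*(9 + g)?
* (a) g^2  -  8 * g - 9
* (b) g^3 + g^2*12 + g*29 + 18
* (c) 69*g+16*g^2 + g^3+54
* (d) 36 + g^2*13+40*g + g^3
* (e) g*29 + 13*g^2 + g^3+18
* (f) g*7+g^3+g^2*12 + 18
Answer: b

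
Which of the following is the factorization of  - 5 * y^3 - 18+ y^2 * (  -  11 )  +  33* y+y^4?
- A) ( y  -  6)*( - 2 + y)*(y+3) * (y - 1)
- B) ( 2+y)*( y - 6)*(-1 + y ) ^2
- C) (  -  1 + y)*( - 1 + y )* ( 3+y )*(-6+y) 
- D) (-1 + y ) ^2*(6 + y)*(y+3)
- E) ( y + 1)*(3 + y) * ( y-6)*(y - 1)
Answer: C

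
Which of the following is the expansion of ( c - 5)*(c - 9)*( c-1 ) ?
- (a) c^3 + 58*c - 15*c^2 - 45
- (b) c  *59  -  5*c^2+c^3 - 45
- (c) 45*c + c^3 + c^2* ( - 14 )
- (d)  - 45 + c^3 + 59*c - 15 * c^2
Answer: d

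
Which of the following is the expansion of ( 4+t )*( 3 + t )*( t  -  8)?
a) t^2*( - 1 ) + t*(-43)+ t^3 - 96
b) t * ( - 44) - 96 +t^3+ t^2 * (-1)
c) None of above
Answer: b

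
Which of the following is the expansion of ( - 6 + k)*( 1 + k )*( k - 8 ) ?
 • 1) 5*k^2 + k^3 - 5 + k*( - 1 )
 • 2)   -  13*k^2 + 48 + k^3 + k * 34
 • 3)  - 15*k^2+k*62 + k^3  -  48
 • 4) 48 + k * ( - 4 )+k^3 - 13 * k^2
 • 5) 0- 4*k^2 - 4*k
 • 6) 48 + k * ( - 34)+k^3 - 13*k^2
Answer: 2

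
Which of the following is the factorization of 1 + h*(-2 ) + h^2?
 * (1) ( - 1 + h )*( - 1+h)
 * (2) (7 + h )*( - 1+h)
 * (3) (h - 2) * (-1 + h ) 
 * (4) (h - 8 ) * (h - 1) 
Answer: 1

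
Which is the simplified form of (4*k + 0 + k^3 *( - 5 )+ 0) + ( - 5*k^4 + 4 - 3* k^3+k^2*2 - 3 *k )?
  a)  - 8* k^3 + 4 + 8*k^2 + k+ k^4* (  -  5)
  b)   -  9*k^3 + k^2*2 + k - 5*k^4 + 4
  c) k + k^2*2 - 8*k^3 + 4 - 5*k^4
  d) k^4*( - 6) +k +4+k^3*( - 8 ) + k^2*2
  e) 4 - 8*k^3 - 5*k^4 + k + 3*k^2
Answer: c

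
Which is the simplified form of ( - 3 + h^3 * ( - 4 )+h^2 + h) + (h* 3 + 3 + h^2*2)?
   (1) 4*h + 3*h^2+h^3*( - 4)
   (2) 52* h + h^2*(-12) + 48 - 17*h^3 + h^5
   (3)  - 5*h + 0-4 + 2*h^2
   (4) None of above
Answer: 1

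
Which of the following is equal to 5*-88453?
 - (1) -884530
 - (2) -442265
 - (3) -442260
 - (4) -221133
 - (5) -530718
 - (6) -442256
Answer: 2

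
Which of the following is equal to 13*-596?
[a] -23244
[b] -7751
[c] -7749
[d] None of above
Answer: d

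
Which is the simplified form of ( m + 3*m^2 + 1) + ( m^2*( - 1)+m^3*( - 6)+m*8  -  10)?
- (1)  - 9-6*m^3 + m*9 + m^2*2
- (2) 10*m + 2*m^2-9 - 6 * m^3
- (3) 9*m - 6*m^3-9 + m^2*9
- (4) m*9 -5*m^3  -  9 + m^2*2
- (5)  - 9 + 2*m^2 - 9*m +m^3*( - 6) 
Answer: 1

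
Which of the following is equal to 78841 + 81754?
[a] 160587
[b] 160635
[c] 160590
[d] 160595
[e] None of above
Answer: d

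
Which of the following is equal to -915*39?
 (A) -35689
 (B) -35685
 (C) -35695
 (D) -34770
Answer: B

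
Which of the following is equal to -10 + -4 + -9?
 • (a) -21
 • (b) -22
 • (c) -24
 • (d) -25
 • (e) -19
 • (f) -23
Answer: f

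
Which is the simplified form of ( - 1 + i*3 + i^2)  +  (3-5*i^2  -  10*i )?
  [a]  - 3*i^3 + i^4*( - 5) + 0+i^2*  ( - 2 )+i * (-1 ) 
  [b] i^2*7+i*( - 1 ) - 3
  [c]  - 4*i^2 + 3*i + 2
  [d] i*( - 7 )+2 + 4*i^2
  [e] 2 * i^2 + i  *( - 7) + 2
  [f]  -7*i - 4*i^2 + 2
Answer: f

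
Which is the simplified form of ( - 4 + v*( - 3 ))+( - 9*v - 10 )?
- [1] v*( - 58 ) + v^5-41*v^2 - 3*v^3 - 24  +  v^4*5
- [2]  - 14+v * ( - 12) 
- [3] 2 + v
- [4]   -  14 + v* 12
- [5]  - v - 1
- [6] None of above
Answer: 2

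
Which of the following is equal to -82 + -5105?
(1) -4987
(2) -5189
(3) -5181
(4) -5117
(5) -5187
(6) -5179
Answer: 5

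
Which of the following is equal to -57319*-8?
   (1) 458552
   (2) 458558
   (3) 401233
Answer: 1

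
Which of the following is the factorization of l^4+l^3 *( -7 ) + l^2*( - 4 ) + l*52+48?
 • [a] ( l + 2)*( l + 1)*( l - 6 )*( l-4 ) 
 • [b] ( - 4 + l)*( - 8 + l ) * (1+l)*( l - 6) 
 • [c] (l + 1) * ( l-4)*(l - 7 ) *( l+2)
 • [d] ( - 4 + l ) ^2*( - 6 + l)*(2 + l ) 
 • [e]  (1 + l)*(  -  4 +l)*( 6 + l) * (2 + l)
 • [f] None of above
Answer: a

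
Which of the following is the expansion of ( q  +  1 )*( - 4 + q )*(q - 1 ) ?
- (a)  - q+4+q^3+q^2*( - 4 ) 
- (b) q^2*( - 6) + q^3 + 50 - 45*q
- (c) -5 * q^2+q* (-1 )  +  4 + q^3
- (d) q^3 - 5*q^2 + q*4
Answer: a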